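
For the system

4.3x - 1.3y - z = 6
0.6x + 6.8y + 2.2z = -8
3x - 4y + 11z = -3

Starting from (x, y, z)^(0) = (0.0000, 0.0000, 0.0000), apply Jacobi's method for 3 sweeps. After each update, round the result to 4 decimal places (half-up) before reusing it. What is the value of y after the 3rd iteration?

Iteration 1:
  x = (6 - (-1.3)·0.0000 - (-1)·0.0000) / (4.3) = 1.3953
  y = (-8 - (0.6)·0.0000 - (2.2)·0.0000) / (6.8) = -1.1765
  z = (-3 - (3)·0.0000 - (-4)·0.0000) / (11) = -0.2727
Iteration 2:
  x = (6 - (-1.3)·-1.1765 - (-1)·-0.2727) / (4.3) = 0.9762
  y = (-8 - (0.6)·1.3953 - (2.2)·-0.2727) / (6.8) = -1.2114
  z = (-3 - (3)·1.3953 - (-4)·-1.1765) / (11) = -1.0811
Iteration 3:
  x = (6 - (-1.3)·-1.2114 - (-1)·-1.0811) / (4.3) = 0.7777
  y = (-8 - (0.6)·0.9762 - (2.2)·-1.0811) / (6.8) = -0.9128
  z = (-3 - (3)·0.9762 - (-4)·-1.2114) / (11) = -0.9795

-0.9128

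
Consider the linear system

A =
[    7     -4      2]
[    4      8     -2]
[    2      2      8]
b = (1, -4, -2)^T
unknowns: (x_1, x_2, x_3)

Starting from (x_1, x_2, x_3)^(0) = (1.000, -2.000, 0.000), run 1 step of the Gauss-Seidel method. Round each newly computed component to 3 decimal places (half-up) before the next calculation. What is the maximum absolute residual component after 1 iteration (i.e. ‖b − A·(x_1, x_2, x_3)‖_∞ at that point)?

Iteration 1:
  x_1 = (1 - (-4)·-2.000 - (2)·0.000) / (7) = -1.000
  x_2 = (-4 - (4)·-1.000 - (-2)·0.000) / (8) = 0.000
  x_3 = (-2 - (2)·-1.000 - (2)·0.000) / (8) = 0.000
Residual b − A·x = (8.000, 0.000, 0.000); ∞-norm = 8.000

8.000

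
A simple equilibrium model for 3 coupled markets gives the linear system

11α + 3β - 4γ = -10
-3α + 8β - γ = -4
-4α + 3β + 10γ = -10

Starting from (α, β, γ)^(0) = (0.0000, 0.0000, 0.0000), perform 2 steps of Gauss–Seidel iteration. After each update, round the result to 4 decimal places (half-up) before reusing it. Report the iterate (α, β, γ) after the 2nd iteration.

Iteration 1:
  α = (-10 - (3)·0.0000 - (-4)·0.0000) / (11) = -0.9091
  β = (-4 - (-3)·-0.9091 - (-1)·0.0000) / (8) = -0.8409
  γ = (-10 - (-4)·-0.9091 - (3)·-0.8409) / (10) = -1.1114
Iteration 2:
  α = (-10 - (3)·-0.8409 - (-4)·-1.1114) / (11) = -1.0839
  β = (-4 - (-3)·-1.0839 - (-1)·-1.1114) / (8) = -1.0454
  γ = (-10 - (-4)·-1.0839 - (3)·-1.0454) / (10) = -1.1199

(-1.0839, -1.0454, -1.1199)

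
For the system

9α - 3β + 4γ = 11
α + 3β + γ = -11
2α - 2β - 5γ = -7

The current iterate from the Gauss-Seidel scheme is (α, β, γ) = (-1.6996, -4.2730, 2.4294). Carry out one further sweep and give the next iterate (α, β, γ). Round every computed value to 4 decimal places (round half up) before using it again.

(-1.2818, -4.0492, 2.5070)

One sweep:
  α = (11 - (-3)·-4.2730 - (4)·2.4294) / (9) = -1.2818
  β = (-11 - (1)·-1.2818 - (1)·2.4294) / (3) = -4.0492
  γ = (-7 - (2)·-1.2818 - (-2)·-4.0492) / (-5) = 2.5070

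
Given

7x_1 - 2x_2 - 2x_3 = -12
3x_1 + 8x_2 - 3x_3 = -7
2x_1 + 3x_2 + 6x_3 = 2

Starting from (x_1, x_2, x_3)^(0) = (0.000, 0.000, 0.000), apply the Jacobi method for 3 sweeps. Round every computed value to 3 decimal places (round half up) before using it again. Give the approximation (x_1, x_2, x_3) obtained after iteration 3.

(-1.361, 0.329, 1.010)

Iteration 1:
  x_1 = (-12 - (-2)·0.000 - (-2)·0.000) / (7) = -1.714
  x_2 = (-7 - (3)·0.000 - (-3)·0.000) / (8) = -0.875
  x_3 = (2 - (2)·0.000 - (3)·0.000) / (6) = 0.333
Iteration 2:
  x_1 = (-12 - (-2)·-0.875 - (-2)·0.333) / (7) = -1.869
  x_2 = (-7 - (3)·-1.714 - (-3)·0.333) / (8) = -0.107
  x_3 = (2 - (2)·-1.714 - (3)·-0.875) / (6) = 1.342
Iteration 3:
  x_1 = (-12 - (-2)·-0.107 - (-2)·1.342) / (7) = -1.361
  x_2 = (-7 - (3)·-1.869 - (-3)·1.342) / (8) = 0.329
  x_3 = (2 - (2)·-1.869 - (3)·-0.107) / (6) = 1.010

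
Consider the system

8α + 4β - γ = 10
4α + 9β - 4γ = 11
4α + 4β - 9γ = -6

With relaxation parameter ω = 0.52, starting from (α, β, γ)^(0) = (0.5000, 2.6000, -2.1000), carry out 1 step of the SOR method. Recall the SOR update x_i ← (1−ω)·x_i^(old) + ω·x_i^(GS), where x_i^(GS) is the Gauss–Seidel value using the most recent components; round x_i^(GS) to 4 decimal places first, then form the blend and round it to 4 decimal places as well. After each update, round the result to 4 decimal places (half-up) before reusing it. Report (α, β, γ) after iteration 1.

Iteration 1:
  α: GS value = (10 - (4)·2.6000 - (-1)·-2.1000) / (8) = -0.3125;  α ← (1−ω)·0.5000 + ω·-0.3125 = 0.0775
  β: GS value = (11 - (4)·0.0775 - (-4)·-2.1000) / (9) = 0.2544;  β ← (1−ω)·2.6000 + ω·0.2544 = 1.3803
  γ: GS value = (-6 - (4)·0.0775 - (4)·1.3803) / (-9) = 1.3146;  γ ← (1−ω)·-2.1000 + ω·1.3146 = -0.3244

(0.0775, 1.3803, -0.3244)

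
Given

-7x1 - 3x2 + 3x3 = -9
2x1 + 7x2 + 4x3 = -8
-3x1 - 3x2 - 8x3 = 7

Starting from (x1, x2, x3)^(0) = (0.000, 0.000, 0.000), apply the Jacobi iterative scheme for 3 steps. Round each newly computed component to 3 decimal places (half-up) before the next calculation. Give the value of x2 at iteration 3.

-1.012

Iteration 1:
  x1 = (-9 - (-3)·0.000 - (3)·0.000) / (-7) = 1.286
  x2 = (-8 - (2)·0.000 - (4)·0.000) / (7) = -1.143
  x3 = (7 - (-3)·0.000 - (-3)·0.000) / (-8) = -0.875
Iteration 2:
  x1 = (-9 - (-3)·-1.143 - (3)·-0.875) / (-7) = 1.401
  x2 = (-8 - (2)·1.286 - (4)·-0.875) / (7) = -1.010
  x3 = (7 - (-3)·1.286 - (-3)·-1.143) / (-8) = -0.929
Iteration 3:
  x1 = (-9 - (-3)·-1.010 - (3)·-0.929) / (-7) = 1.320
  x2 = (-8 - (2)·1.401 - (4)·-0.929) / (7) = -1.012
  x3 = (7 - (-3)·1.401 - (-3)·-1.010) / (-8) = -1.022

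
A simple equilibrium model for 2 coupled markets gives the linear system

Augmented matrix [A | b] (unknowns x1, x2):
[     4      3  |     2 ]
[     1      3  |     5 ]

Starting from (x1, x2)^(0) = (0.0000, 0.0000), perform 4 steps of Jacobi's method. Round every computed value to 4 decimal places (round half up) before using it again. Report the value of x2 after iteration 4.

1.8750

Iteration 1:
  x1 = (2 - (3)·0.0000) / (4) = 0.5000
  x2 = (5 - (1)·0.0000) / (3) = 1.6667
Iteration 2:
  x1 = (2 - (3)·1.6667) / (4) = -0.7500
  x2 = (5 - (1)·0.5000) / (3) = 1.5000
Iteration 3:
  x1 = (2 - (3)·1.5000) / (4) = -0.6250
  x2 = (5 - (1)·-0.7500) / (3) = 1.9167
Iteration 4:
  x1 = (2 - (3)·1.9167) / (4) = -0.9375
  x2 = (5 - (1)·-0.6250) / (3) = 1.8750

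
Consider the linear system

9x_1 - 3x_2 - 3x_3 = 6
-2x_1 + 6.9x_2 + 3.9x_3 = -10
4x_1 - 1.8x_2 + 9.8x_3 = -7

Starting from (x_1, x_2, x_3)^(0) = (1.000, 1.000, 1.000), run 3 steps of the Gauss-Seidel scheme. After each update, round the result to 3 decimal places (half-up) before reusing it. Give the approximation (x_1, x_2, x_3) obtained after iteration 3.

(0.212, -1.004, -0.985)

Iteration 1:
  x_1 = (6 - (-3)·1.000 - (-3)·1.000) / (9) = 1.333
  x_2 = (-10 - (-2)·1.333 - (3.9)·1.000) / (6.9) = -1.628
  x_3 = (-7 - (4)·1.333 - (-1.8)·-1.628) / (9.8) = -1.557
Iteration 2:
  x_1 = (6 - (-3)·-1.628 - (-3)·-1.557) / (9) = -0.395
  x_2 = (-10 - (-2)·-0.395 - (3.9)·-1.557) / (6.9) = -0.684
  x_3 = (-7 - (4)·-0.395 - (-1.8)·-0.684) / (9.8) = -0.679
Iteration 3:
  x_1 = (6 - (-3)·-0.684 - (-3)·-0.679) / (9) = 0.212
  x_2 = (-10 - (-2)·0.212 - (3.9)·-0.679) / (6.9) = -1.004
  x_3 = (-7 - (4)·0.212 - (-1.8)·-1.004) / (9.8) = -0.985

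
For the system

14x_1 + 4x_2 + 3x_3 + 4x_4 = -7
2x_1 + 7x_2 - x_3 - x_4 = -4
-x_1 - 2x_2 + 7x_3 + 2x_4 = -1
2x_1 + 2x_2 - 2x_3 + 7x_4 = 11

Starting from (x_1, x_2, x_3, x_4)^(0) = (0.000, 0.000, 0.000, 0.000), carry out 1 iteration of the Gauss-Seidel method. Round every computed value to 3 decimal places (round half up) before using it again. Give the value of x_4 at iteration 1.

1.741

Iteration 1:
  x_1 = (-7 - (4)·0.000 - (3)·0.000 - (4)·0.000) / (14) = -0.500
  x_2 = (-4 - (2)·-0.500 - (-1)·0.000 - (-1)·0.000) / (7) = -0.429
  x_3 = (-1 - (-1)·-0.500 - (-2)·-0.429 - (2)·0.000) / (7) = -0.337
  x_4 = (11 - (2)·-0.500 - (2)·-0.429 - (-2)·-0.337) / (7) = 1.741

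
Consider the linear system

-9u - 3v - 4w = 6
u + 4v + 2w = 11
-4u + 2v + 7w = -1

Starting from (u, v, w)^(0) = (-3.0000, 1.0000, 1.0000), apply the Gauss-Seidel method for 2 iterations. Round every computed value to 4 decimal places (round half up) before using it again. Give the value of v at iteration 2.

3.8009

Iteration 1:
  u = (6 - (-3)·1.0000 - (-4)·1.0000) / (-9) = -1.4444
  v = (11 - (1)·-1.4444 - (2)·1.0000) / (4) = 2.6111
  w = (-1 - (-4)·-1.4444 - (2)·2.6111) / (7) = -1.7143
Iteration 2:
  u = (6 - (-3)·2.6111 - (-4)·-1.7143) / (-9) = -0.7751
  v = (11 - (1)·-0.7751 - (2)·-1.7143) / (4) = 3.8009
  w = (-1 - (-4)·-0.7751 - (2)·3.8009) / (7) = -1.6717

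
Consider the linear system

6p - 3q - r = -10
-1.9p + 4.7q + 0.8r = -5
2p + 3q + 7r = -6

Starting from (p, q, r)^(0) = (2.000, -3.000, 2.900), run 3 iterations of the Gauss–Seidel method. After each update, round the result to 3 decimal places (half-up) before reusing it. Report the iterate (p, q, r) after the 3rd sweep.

Iteration 1:
  p = (-10 - (-3)·-3.000 - (-1)·2.900) / (6) = -2.683
  q = (-5 - (-1.9)·-2.683 - (0.8)·2.900) / (4.7) = -2.642
  r = (-6 - (2)·-2.683 - (3)·-2.642) / (7) = 1.042
Iteration 2:
  p = (-10 - (-3)·-2.642 - (-1)·1.042) / (6) = -2.814
  q = (-5 - (-1.9)·-2.814 - (0.8)·1.042) / (4.7) = -2.379
  r = (-6 - (2)·-2.814 - (3)·-2.379) / (7) = 0.966
Iteration 3:
  p = (-10 - (-3)·-2.379 - (-1)·0.966) / (6) = -2.695
  q = (-5 - (-1.9)·-2.695 - (0.8)·0.966) / (4.7) = -2.318
  r = (-6 - (2)·-2.695 - (3)·-2.318) / (7) = 0.906

(-2.695, -2.318, 0.906)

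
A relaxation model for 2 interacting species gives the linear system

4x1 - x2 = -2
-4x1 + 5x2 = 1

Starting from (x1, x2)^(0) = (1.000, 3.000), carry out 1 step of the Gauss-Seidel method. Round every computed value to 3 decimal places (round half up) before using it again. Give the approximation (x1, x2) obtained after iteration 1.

(0.250, 0.400)

Iteration 1:
  x1 = (-2 - (-1)·3.000) / (4) = 0.250
  x2 = (1 - (-4)·0.250) / (5) = 0.400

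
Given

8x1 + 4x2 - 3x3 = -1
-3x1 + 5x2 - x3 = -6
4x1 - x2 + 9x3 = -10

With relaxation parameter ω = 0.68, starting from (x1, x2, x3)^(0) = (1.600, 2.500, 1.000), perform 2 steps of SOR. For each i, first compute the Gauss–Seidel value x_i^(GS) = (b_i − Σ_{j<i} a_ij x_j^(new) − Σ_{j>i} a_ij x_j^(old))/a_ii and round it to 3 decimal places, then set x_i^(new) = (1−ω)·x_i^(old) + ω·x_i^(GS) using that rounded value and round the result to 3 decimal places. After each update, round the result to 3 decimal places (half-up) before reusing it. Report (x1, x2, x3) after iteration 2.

Iteration 1:
  x1: GS value = (-1 - (4)·2.500 - (-3)·1.000) / (8) = -1.000;  x1 ← (1−ω)·1.600 + ω·-1.000 = -0.168
  x2: GS value = (-6 - (-3)·-0.168 - (-1)·1.000) / (5) = -1.101;  x2 ← (1−ω)·2.500 + ω·-1.101 = 0.051
  x3: GS value = (-10 - (4)·-0.168 - (-1)·0.051) / (9) = -1.031;  x3 ← (1−ω)·1.000 + ω·-1.031 = -0.381
Iteration 2:
  x1: GS value = (-1 - (4)·0.051 - (-3)·-0.381) / (8) = -0.293;  x1 ← (1−ω)·-0.168 + ω·-0.293 = -0.253
  x2: GS value = (-6 - (-3)·-0.253 - (-1)·-0.381) / (5) = -1.428;  x2 ← (1−ω)·0.051 + ω·-1.428 = -0.955
  x3: GS value = (-10 - (4)·-0.253 - (-1)·-0.955) / (9) = -1.105;  x3 ← (1−ω)·-0.381 + ω·-1.105 = -0.873

(-0.253, -0.955, -0.873)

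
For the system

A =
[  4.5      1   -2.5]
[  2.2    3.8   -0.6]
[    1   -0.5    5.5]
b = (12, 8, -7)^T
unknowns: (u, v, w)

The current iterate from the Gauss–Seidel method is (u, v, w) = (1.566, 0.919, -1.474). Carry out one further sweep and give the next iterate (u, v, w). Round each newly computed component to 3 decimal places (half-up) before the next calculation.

One sweep:
  u = (12 - (1)·0.919 - (-2.5)·-1.474) / (4.5) = 1.644
  v = (8 - (2.2)·1.644 - (-0.6)·-1.474) / (3.8) = 0.921
  w = (-7 - (1)·1.644 - (-0.5)·0.921) / (5.5) = -1.488

(1.644, 0.921, -1.488)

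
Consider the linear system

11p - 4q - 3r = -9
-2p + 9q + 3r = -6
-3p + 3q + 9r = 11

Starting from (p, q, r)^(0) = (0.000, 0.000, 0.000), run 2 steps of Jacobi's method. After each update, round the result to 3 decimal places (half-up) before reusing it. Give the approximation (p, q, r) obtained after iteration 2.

Iteration 1:
  p = (-9 - (-4)·0.000 - (-3)·0.000) / (11) = -0.818
  q = (-6 - (-2)·0.000 - (3)·0.000) / (9) = -0.667
  r = (11 - (-3)·0.000 - (3)·0.000) / (9) = 1.222
Iteration 2:
  p = (-9 - (-4)·-0.667 - (-3)·1.222) / (11) = -0.727
  q = (-6 - (-2)·-0.818 - (3)·1.222) / (9) = -1.256
  r = (11 - (-3)·-0.818 - (3)·-0.667) / (9) = 1.172

(-0.727, -1.256, 1.172)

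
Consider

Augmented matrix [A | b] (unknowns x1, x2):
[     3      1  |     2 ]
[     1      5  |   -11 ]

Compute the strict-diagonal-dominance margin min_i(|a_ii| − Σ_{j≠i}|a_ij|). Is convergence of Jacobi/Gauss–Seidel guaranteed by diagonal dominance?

2

row 1: |3| − (1) = 2
row 2: |5| − (1) = 4
minimum over rows = 2 → strictly diagonally dominant (convergence guaranteed)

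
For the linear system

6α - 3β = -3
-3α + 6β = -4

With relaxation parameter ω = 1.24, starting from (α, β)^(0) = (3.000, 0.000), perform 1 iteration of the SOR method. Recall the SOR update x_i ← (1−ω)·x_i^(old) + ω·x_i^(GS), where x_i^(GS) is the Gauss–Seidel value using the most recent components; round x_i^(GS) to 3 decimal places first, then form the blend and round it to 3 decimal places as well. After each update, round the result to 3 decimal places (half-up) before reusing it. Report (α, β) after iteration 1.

Iteration 1:
  α: GS value = (-3 - (-3)·0.000) / (6) = -0.500;  α ← (1−ω)·3.000 + ω·-0.500 = -1.340
  β: GS value = (-4 - (-3)·-1.340) / (6) = -1.337;  β ← (1−ω)·0.000 + ω·-1.337 = -1.658

(-1.340, -1.658)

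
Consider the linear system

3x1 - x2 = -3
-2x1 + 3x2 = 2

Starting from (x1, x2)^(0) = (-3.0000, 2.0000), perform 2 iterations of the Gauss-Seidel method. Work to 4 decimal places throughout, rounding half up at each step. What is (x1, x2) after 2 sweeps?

Iteration 1:
  x1 = (-3 - (-1)·2.0000) / (3) = -0.3333
  x2 = (2 - (-2)·-0.3333) / (3) = 0.4445
Iteration 2:
  x1 = (-3 - (-1)·0.4445) / (3) = -0.8518
  x2 = (2 - (-2)·-0.8518) / (3) = 0.0988

(-0.8518, 0.0988)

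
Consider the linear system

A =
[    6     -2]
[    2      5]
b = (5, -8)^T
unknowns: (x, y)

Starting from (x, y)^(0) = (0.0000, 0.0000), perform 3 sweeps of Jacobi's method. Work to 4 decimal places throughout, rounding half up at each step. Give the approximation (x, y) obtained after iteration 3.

Iteration 1:
  x = (5 - (-2)·0.0000) / (6) = 0.8333
  y = (-8 - (2)·0.0000) / (5) = -1.6000
Iteration 2:
  x = (5 - (-2)·-1.6000) / (6) = 0.3000
  y = (-8 - (2)·0.8333) / (5) = -1.9333
Iteration 3:
  x = (5 - (-2)·-1.9333) / (6) = 0.1889
  y = (-8 - (2)·0.3000) / (5) = -1.7200

(0.1889, -1.7200)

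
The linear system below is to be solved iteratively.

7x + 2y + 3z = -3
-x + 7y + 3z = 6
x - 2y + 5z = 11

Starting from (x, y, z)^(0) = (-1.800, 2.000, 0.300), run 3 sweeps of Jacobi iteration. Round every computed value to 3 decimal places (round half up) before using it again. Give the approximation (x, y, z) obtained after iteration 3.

Iteration 1:
  x = (-3 - (2)·2.000 - (3)·0.300) / (7) = -1.129
  y = (6 - (-1)·-1.800 - (3)·0.300) / (7) = 0.471
  z = (11 - (1)·-1.800 - (-2)·2.000) / (5) = 3.360
Iteration 2:
  x = (-3 - (2)·0.471 - (3)·3.360) / (7) = -2.003
  y = (6 - (-1)·-1.129 - (3)·3.360) / (7) = -0.744
  z = (11 - (1)·-1.129 - (-2)·0.471) / (5) = 2.614
Iteration 3:
  x = (-3 - (2)·-0.744 - (3)·2.614) / (7) = -1.336
  y = (6 - (-1)·-2.003 - (3)·2.614) / (7) = -0.549
  z = (11 - (1)·-2.003 - (-2)·-0.744) / (5) = 2.303

(-1.336, -0.549, 2.303)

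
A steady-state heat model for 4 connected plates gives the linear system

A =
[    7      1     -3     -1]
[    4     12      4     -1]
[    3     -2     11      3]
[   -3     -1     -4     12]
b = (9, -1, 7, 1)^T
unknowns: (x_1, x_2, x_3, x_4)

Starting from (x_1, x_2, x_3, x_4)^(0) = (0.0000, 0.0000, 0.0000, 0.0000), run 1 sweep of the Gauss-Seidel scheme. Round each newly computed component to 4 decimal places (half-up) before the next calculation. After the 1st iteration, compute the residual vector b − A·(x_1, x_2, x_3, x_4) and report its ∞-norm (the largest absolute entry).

1.5161

Iteration 1:
  x_1 = (9 - (1)·0.0000 - (-3)·0.0000 - (-1)·0.0000) / (7) = 1.2857
  x_2 = (-1 - (4)·1.2857 - (4)·0.0000 - (-1)·0.0000) / (12) = -0.5119
  x_3 = (7 - (3)·1.2857 - (-2)·-0.5119 - (3)·0.0000) / (11) = 0.1926
  x_4 = (1 - (-3)·1.2857 - (-1)·-0.5119 - (-4)·0.1926) / (12) = 0.4263
Residual b − A·x = (1.5161, -0.3441, -1.2784, 0.0000); ∞-norm = 1.5161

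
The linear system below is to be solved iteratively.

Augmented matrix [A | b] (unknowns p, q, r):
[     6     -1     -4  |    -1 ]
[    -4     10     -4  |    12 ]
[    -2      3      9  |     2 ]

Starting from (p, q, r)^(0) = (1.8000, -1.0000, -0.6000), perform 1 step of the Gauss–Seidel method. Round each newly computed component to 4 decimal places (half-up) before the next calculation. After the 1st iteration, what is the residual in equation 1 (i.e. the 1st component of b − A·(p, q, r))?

3.4145

Iteration 1:
  p = (-1 - (-1)·-1.0000 - (-4)·-0.6000) / (6) = -0.7333
  q = (12 - (-4)·-0.7333 - (-4)·-0.6000) / (10) = 0.6667
  r = (2 - (-2)·-0.7333 - (3)·0.6667) / (9) = -0.1630
Residual b − A·x = (3.4145, 1.7478, 0.0003)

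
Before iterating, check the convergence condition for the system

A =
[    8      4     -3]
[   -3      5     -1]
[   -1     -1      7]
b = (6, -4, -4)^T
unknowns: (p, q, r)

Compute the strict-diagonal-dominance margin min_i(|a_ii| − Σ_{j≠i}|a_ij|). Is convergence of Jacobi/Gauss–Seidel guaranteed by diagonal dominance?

row 1: |8| − (4+3) = 1
row 2: |5| − (3+1) = 1
row 3: |7| − (1+1) = 5
minimum over rows = 1 → strictly diagonally dominant (convergence guaranteed)

1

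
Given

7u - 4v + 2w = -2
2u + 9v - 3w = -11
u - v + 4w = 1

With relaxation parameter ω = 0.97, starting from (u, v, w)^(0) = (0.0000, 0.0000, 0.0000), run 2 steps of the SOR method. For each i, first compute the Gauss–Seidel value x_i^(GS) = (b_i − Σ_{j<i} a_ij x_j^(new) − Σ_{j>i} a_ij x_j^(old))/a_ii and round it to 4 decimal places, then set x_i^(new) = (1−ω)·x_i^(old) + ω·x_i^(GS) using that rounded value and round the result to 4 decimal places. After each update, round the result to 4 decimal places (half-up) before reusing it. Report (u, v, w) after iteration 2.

(-0.9196, -1.0092, 0.2219)

Iteration 1:
  u: GS value = (-2 - (-4)·0.0000 - (2)·0.0000) / (7) = -0.2857;  u ← (1−ω)·0.0000 + ω·-0.2857 = -0.2771
  v: GS value = (-11 - (2)·-0.2771 - (-3)·0.0000) / (9) = -1.1606;  v ← (1−ω)·0.0000 + ω·-1.1606 = -1.1258
  w: GS value = (1 - (1)·-0.2771 - (-1)·-1.1258) / (4) = 0.0378;  w ← (1−ω)·0.0000 + ω·0.0378 = 0.0367
Iteration 2:
  u: GS value = (-2 - (-4)·-1.1258 - (2)·0.0367) / (7) = -0.9395;  u ← (1−ω)·-0.2771 + ω·-0.9395 = -0.9196
  v: GS value = (-11 - (2)·-0.9196 - (-3)·0.0367) / (9) = -1.0056;  v ← (1−ω)·-1.1258 + ω·-1.0056 = -1.0092
  w: GS value = (1 - (1)·-0.9196 - (-1)·-1.0092) / (4) = 0.2276;  w ← (1−ω)·0.0367 + ω·0.2276 = 0.2219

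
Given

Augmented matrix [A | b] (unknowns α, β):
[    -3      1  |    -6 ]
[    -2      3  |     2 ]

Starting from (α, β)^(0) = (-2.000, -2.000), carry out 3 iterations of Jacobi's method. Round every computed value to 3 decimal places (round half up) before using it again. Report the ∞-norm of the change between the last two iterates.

0.740

Iteration 1:
  α = (-6 - (1)·-2.000) / (-3) = 1.333
  β = (2 - (-2)·-2.000) / (3) = -0.667
Iteration 2:
  α = (-6 - (1)·-0.667) / (-3) = 1.778
  β = (2 - (-2)·1.333) / (3) = 1.555
Iteration 3:
  α = (-6 - (1)·1.555) / (-3) = 2.518
  β = (2 - (-2)·1.778) / (3) = 1.852
Change: (0.740, 0.297) → max |·| = 0.740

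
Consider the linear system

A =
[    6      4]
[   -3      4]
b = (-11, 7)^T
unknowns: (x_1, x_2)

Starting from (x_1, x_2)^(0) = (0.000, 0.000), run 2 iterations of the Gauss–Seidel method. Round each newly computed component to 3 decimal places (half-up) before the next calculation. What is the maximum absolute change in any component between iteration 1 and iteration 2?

Iteration 1:
  x_1 = (-11 - (4)·0.000) / (6) = -1.833
  x_2 = (7 - (-3)·-1.833) / (4) = 0.375
Iteration 2:
  x_1 = (-11 - (4)·0.375) / (6) = -2.083
  x_2 = (7 - (-3)·-2.083) / (4) = 0.188
Change: (-0.250, -0.187) → max |·| = 0.250

0.250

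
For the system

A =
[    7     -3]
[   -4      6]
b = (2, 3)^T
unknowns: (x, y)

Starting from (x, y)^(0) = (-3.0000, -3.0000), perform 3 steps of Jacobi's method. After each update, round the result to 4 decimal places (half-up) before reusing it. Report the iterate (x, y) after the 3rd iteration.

Iteration 1:
  x = (2 - (-3)·-3.0000) / (7) = -1.0000
  y = (3 - (-4)·-3.0000) / (6) = -1.5000
Iteration 2:
  x = (2 - (-3)·-1.5000) / (7) = -0.3571
  y = (3 - (-4)·-1.0000) / (6) = -0.1667
Iteration 3:
  x = (2 - (-3)·-0.1667) / (7) = 0.2143
  y = (3 - (-4)·-0.3571) / (6) = 0.2619

(0.2143, 0.2619)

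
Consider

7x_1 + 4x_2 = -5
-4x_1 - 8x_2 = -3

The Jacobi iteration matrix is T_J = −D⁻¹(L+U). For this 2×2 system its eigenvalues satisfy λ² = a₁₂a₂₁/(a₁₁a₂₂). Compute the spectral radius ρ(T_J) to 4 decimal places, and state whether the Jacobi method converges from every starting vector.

a₁₂a₂₁/(a₁₁a₂₂) = (4)·(-4) / ((7)·(-8)) = 0.285714
ρ = √|0.285714| = √0.285714 = 0.5345
ρ < 1, so Jacobi converges

0.5345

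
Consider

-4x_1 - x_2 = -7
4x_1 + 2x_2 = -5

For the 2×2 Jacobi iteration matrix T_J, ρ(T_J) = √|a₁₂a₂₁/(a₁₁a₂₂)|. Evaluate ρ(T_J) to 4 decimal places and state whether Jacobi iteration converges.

0.7071

a₁₂a₂₁/(a₁₁a₂₂) = (-1)·(4) / ((-4)·(2)) = 0.500000
ρ = √|0.500000| = √0.500000 = 0.7071
ρ < 1, so Jacobi converges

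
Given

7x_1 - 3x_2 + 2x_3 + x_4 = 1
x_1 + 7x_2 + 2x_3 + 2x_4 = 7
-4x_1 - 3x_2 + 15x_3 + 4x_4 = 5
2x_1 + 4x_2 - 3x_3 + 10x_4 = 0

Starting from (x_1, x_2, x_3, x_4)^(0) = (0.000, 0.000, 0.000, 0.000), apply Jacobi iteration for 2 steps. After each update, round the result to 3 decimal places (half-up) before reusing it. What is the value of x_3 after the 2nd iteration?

0.571

Iteration 1:
  x_1 = (1 - (-3)·0.000 - (2)·0.000 - (1)·0.000) / (7) = 0.143
  x_2 = (7 - (1)·0.000 - (2)·0.000 - (2)·0.000) / (7) = 1.000
  x_3 = (5 - (-4)·0.000 - (-3)·0.000 - (4)·0.000) / (15) = 0.333
  x_4 = (0 - (2)·0.000 - (4)·0.000 - (-3)·0.000) / (10) = 0.000
Iteration 2:
  x_1 = (1 - (-3)·1.000 - (2)·0.333 - (1)·0.000) / (7) = 0.476
  x_2 = (7 - (1)·0.143 - (2)·0.333 - (2)·0.000) / (7) = 0.884
  x_3 = (5 - (-4)·0.143 - (-3)·1.000 - (4)·0.000) / (15) = 0.571
  x_4 = (0 - (2)·0.143 - (4)·1.000 - (-3)·0.333) / (10) = -0.329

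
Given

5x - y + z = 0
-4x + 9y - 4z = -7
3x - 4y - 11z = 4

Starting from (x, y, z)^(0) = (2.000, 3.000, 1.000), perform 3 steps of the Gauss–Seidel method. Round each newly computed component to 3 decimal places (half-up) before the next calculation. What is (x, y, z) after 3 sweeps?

(-0.163, -0.872, -0.091)

Iteration 1:
  x = (0 - (-1)·3.000 - (1)·1.000) / (5) = 0.400
  y = (-7 - (-4)·0.400 - (-4)·1.000) / (9) = -0.156
  z = (4 - (3)·0.400 - (-4)·-0.156) / (-11) = -0.198
Iteration 2:
  x = (0 - (-1)·-0.156 - (1)·-0.198) / (5) = 0.008
  y = (-7 - (-4)·0.008 - (-4)·-0.198) / (9) = -0.862
  z = (4 - (3)·0.008 - (-4)·-0.862) / (-11) = -0.048
Iteration 3:
  x = (0 - (-1)·-0.862 - (1)·-0.048) / (5) = -0.163
  y = (-7 - (-4)·-0.163 - (-4)·-0.048) / (9) = -0.872
  z = (4 - (3)·-0.163 - (-4)·-0.872) / (-11) = -0.091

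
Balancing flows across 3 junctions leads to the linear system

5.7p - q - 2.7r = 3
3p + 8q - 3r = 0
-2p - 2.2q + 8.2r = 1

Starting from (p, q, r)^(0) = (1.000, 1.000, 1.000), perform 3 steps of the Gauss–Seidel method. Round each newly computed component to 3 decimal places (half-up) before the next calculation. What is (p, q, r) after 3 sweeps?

(0.630, -0.138, 0.239)

Iteration 1:
  p = (3 - (-1)·1.000 - (-2.7)·1.000) / (5.7) = 1.175
  q = (0 - (3)·1.175 - (-3)·1.000) / (8) = -0.066
  r = (1 - (-2)·1.175 - (-2.2)·-0.066) / (8.2) = 0.391
Iteration 2:
  p = (3 - (-1)·-0.066 - (-2.7)·0.391) / (5.7) = 0.700
  q = (0 - (3)·0.700 - (-3)·0.391) / (8) = -0.116
  r = (1 - (-2)·0.700 - (-2.2)·-0.116) / (8.2) = 0.262
Iteration 3:
  p = (3 - (-1)·-0.116 - (-2.7)·0.262) / (5.7) = 0.630
  q = (0 - (3)·0.630 - (-3)·0.262) / (8) = -0.138
  r = (1 - (-2)·0.630 - (-2.2)·-0.138) / (8.2) = 0.239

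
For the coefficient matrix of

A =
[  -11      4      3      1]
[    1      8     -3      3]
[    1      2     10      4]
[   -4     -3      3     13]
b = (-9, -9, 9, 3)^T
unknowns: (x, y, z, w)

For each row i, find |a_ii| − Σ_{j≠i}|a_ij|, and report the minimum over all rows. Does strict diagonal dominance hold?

row 1: |-11| − (4+3+1) = 3
row 2: |8| − (1+3+3) = 1
row 3: |10| − (1+2+4) = 3
row 4: |13| − (4+3+3) = 3
minimum over rows = 1 → strictly diagonally dominant (convergence guaranteed)

1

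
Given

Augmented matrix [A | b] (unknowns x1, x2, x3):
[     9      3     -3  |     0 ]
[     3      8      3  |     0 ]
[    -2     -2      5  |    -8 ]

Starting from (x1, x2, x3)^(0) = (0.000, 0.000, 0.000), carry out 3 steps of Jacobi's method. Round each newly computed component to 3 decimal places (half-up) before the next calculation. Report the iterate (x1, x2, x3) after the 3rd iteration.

Iteration 1:
  x1 = (0 - (3)·0.000 - (-3)·0.000) / (9) = 0.000
  x2 = (0 - (3)·0.000 - (3)·0.000) / (8) = 0.000
  x3 = (-8 - (-2)·0.000 - (-2)·0.000) / (5) = -1.600
Iteration 2:
  x1 = (0 - (3)·0.000 - (-3)·-1.600) / (9) = -0.533
  x2 = (0 - (3)·0.000 - (3)·-1.600) / (8) = 0.600
  x3 = (-8 - (-2)·0.000 - (-2)·0.000) / (5) = -1.600
Iteration 3:
  x1 = (0 - (3)·0.600 - (-3)·-1.600) / (9) = -0.733
  x2 = (0 - (3)·-0.533 - (3)·-1.600) / (8) = 0.800
  x3 = (-8 - (-2)·-0.533 - (-2)·0.600) / (5) = -1.573

(-0.733, 0.800, -1.573)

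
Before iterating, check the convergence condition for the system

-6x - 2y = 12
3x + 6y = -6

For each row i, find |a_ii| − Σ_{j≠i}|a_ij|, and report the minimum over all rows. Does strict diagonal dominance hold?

3

row 1: |-6| − (2) = 4
row 2: |6| − (3) = 3
minimum over rows = 3 → strictly diagonally dominant (convergence guaranteed)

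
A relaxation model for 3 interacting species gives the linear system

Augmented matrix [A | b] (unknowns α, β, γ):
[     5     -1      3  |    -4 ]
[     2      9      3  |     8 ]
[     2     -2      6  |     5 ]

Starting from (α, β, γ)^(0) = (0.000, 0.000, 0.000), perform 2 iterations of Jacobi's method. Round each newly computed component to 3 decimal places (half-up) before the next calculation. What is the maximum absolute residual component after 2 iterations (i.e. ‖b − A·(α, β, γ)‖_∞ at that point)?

1.789

Iteration 1:
  α = (-4 - (-1)·0.000 - (3)·0.000) / (5) = -0.800
  β = (8 - (2)·0.000 - (3)·0.000) / (9) = 0.889
  γ = (5 - (2)·0.000 - (-2)·0.000) / (6) = 0.833
Iteration 2:
  α = (-4 - (-1)·0.889 - (3)·0.833) / (5) = -1.122
  β = (8 - (2)·-0.800 - (3)·0.833) / (9) = 0.789
  γ = (5 - (2)·-0.800 - (-2)·0.889) / (6) = 1.396
Residual b − A·x = (-1.789, -1.045, 0.446); ∞-norm = 1.789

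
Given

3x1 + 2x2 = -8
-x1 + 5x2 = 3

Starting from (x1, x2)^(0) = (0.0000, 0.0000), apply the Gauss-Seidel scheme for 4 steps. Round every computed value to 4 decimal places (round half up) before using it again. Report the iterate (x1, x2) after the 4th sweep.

(-2.7060, 0.0588)

Iteration 1:
  x1 = (-8 - (2)·0.0000) / (3) = -2.6667
  x2 = (3 - (-1)·-2.6667) / (5) = 0.0667
Iteration 2:
  x1 = (-8 - (2)·0.0667) / (3) = -2.7111
  x2 = (3 - (-1)·-2.7111) / (5) = 0.0578
Iteration 3:
  x1 = (-8 - (2)·0.0578) / (3) = -2.7052
  x2 = (3 - (-1)·-2.7052) / (5) = 0.0590
Iteration 4:
  x1 = (-8 - (2)·0.0590) / (3) = -2.7060
  x2 = (3 - (-1)·-2.7060) / (5) = 0.0588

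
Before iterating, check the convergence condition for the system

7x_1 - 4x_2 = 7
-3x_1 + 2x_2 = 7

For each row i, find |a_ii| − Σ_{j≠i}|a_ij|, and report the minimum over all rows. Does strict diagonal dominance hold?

row 1: |7| − (4) = 3
row 2: |2| − (3) = -1
minimum over rows = -1 → not strictly diagonally dominant

-1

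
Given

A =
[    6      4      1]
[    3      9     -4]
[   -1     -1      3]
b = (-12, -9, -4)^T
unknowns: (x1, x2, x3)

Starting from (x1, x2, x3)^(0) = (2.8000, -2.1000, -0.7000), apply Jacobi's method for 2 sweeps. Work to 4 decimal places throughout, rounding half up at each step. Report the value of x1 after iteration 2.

-0.3204

Iteration 1:
  x1 = (-12 - (4)·-2.1000 - (1)·-0.7000) / (6) = -0.4833
  x2 = (-9 - (3)·2.8000 - (-4)·-0.7000) / (9) = -2.2444
  x3 = (-4 - (-1)·2.8000 - (-1)·-2.1000) / (3) = -1.1000
Iteration 2:
  x1 = (-12 - (4)·-2.2444 - (1)·-1.1000) / (6) = -0.3204
  x2 = (-9 - (3)·-0.4833 - (-4)·-1.1000) / (9) = -1.3278
  x3 = (-4 - (-1)·-0.4833 - (-1)·-2.2444) / (3) = -2.2426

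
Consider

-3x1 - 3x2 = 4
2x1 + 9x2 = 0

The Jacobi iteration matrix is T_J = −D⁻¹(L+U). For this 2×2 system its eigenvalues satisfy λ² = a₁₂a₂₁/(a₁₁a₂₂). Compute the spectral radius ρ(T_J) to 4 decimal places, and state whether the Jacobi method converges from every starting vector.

a₁₂a₂₁/(a₁₁a₂₂) = (-3)·(2) / ((-3)·(9)) = 0.222222
ρ = √|0.222222| = √0.222222 = 0.4714
ρ < 1, so Jacobi converges

0.4714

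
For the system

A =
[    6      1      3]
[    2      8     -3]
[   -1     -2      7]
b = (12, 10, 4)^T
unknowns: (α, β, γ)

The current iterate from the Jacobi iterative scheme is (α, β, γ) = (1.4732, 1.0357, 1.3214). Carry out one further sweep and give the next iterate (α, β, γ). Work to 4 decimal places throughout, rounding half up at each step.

One sweep:
  α = (12 - (1)·1.0357 - (3)·1.3214) / (6) = 1.1667
  β = (10 - (2)·1.4732 - (-3)·1.3214) / (8) = 1.3772
  γ = (4 - (-1)·1.4732 - (-2)·1.0357) / (7) = 1.0778

(1.1667, 1.3772, 1.0778)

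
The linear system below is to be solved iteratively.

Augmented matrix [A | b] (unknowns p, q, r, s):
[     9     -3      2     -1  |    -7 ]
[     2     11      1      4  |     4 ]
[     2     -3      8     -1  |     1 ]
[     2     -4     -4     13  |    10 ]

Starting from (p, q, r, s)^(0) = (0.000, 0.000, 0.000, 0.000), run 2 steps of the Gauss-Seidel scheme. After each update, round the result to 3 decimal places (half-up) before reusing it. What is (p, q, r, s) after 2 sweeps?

Iteration 1:
  p = (-7 - (-3)·0.000 - (2)·0.000 - (-1)·0.000) / (9) = -0.778
  q = (4 - (2)·-0.778 - (1)·0.000 - (4)·0.000) / (11) = 0.505
  r = (1 - (2)·-0.778 - (-3)·0.505 - (-1)·0.000) / (8) = 0.509
  s = (10 - (2)·-0.778 - (-4)·0.505 - (-4)·0.509) / (13) = 1.201
Iteration 2:
  p = (-7 - (-3)·0.505 - (2)·0.509 - (-1)·1.201) / (9) = -0.589
  q = (4 - (2)·-0.589 - (1)·0.509 - (4)·1.201) / (11) = -0.012
  r = (1 - (2)·-0.589 - (-3)·-0.012 - (-1)·1.201) / (8) = 0.418
  s = (10 - (2)·-0.589 - (-4)·-0.012 - (-4)·0.418) / (13) = 0.985

(-0.589, -0.012, 0.418, 0.985)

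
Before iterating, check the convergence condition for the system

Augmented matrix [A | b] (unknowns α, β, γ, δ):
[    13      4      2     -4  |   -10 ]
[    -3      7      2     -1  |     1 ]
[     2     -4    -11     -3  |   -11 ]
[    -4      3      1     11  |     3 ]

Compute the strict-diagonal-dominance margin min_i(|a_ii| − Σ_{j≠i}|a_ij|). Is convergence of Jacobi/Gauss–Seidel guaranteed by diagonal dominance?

1

row 1: |13| − (4+2+4) = 3
row 2: |7| − (3+2+1) = 1
row 3: |-11| − (2+4+3) = 2
row 4: |11| − (4+3+1) = 3
minimum over rows = 1 → strictly diagonally dominant (convergence guaranteed)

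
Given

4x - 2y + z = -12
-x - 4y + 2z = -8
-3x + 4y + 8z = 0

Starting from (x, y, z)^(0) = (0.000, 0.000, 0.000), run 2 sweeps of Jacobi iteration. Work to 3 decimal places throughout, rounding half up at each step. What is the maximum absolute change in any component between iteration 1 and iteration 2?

2.125

Iteration 1:
  x = (-12 - (-2)·0.000 - (1)·0.000) / (4) = -3.000
  y = (-8 - (-1)·0.000 - (2)·0.000) / (-4) = 2.000
  z = (0 - (-3)·0.000 - (4)·0.000) / (8) = 0.000
Iteration 2:
  x = (-12 - (-2)·2.000 - (1)·0.000) / (4) = -2.000
  y = (-8 - (-1)·-3.000 - (2)·0.000) / (-4) = 2.750
  z = (0 - (-3)·-3.000 - (4)·2.000) / (8) = -2.125
Change: (1.000, 0.750, -2.125) → max |·| = 2.125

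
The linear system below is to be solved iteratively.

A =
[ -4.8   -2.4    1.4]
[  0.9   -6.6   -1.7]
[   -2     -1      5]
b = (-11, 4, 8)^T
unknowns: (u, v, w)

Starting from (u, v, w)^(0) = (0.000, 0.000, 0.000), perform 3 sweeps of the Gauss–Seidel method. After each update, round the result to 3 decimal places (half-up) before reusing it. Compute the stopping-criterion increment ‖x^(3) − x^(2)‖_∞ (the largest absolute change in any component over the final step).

0.328

Iteration 1:
  u = (-11 - (-2.4)·0.000 - (1.4)·0.000) / (-4.8) = 2.292
  v = (4 - (0.9)·2.292 - (-1.7)·0.000) / (-6.6) = -0.294
  w = (8 - (-2)·2.292 - (-1)·-0.294) / (5) = 2.458
Iteration 2:
  u = (-11 - (-2.4)·-0.294 - (1.4)·2.458) / (-4.8) = 3.156
  v = (4 - (0.9)·3.156 - (-1.7)·2.458) / (-6.6) = -0.809
  w = (8 - (-2)·3.156 - (-1)·-0.809) / (5) = 2.701
Iteration 3:
  u = (-11 - (-2.4)·-0.809 - (1.4)·2.701) / (-4.8) = 3.484
  v = (4 - (0.9)·3.484 - (-1.7)·2.701) / (-6.6) = -0.827
  w = (8 - (-2)·3.484 - (-1)·-0.827) / (5) = 2.828
Change: (0.328, -0.018, 0.127) → max |·| = 0.328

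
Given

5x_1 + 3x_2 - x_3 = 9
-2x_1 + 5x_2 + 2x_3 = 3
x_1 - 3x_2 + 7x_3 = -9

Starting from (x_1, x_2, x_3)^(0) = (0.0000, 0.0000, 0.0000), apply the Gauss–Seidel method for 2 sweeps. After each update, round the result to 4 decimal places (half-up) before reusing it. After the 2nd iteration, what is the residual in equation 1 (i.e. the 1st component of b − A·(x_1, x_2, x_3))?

0.1515

Iteration 1:
  x_1 = (9 - (3)·0.0000 - (-1)·0.0000) / (5) = 1.8000
  x_2 = (3 - (-2)·1.8000 - (2)·0.0000) / (5) = 1.3200
  x_3 = (-9 - (1)·1.8000 - (-3)·1.3200) / (7) = -0.9771
Iteration 2:
  x_1 = (9 - (3)·1.3200 - (-1)·-0.9771) / (5) = 0.8126
  x_2 = (3 - (-2)·0.8126 - (2)·-0.9771) / (5) = 1.3159
  x_3 = (-9 - (1)·0.8126 - (-3)·1.3159) / (7) = -0.8378
Residual b − A·x = (0.1515, -0.2787, -0.0003)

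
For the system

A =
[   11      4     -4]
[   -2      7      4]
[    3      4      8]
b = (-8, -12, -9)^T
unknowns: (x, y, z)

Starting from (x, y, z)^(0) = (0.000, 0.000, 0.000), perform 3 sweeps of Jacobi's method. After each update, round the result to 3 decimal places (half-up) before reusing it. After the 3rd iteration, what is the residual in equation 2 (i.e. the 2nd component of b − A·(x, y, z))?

1.700

Iteration 1:
  x = (-8 - (4)·0.000 - (-4)·0.000) / (11) = -0.727
  y = (-12 - (-2)·0.000 - (4)·0.000) / (7) = -1.714
  z = (-9 - (3)·0.000 - (4)·0.000) / (8) = -1.125
Iteration 2:
  x = (-8 - (4)·-1.714 - (-4)·-1.125) / (11) = -0.513
  y = (-12 - (-2)·-0.727 - (4)·-1.125) / (7) = -1.279
  z = (-9 - (3)·-0.727 - (4)·-1.714) / (8) = 0.005
Iteration 3:
  x = (-8 - (4)·-1.279 - (-4)·0.005) / (11) = -0.260
  y = (-12 - (-2)·-0.513 - (4)·0.005) / (7) = -1.864
  z = (-9 - (3)·-0.513 - (4)·-1.279) / (8) = -0.293
Residual b − A·x = (1.144, 1.700, 1.580)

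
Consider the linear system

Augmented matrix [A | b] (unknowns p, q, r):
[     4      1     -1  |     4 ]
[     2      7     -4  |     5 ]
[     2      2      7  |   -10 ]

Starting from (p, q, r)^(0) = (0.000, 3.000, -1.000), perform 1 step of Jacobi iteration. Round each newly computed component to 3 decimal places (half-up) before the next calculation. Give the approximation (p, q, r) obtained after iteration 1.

Iteration 1:
  p = (4 - (1)·3.000 - (-1)·-1.000) / (4) = 0.000
  q = (5 - (2)·0.000 - (-4)·-1.000) / (7) = 0.143
  r = (-10 - (2)·0.000 - (2)·3.000) / (7) = -2.286

(0.000, 0.143, -2.286)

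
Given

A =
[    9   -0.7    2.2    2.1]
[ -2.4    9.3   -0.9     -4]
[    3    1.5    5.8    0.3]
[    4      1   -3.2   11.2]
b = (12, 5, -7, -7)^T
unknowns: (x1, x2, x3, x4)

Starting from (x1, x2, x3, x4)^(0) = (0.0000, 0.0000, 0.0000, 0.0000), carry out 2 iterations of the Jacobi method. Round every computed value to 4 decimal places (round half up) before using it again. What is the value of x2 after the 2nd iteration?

0.4961

Iteration 1:
  x1 = (12 - (-0.7)·0.0000 - (2.2)·0.0000 - (2.1)·0.0000) / (9) = 1.3333
  x2 = (5 - (-2.4)·0.0000 - (-0.9)·0.0000 - (-4)·0.0000) / (9.3) = 0.5376
  x3 = (-7 - (3)·0.0000 - (1.5)·0.0000 - (0.3)·0.0000) / (5.8) = -1.2069
  x4 = (-7 - (4)·0.0000 - (1)·0.0000 - (-3.2)·0.0000) / (11.2) = -0.6250
Iteration 2:
  x1 = (12 - (-0.7)·0.5376 - (2.2)·-1.2069 - (2.1)·-0.6250) / (9) = 1.8160
  x2 = (5 - (-2.4)·1.3333 - (-0.9)·-1.2069 - (-4)·-0.6250) / (9.3) = 0.4961
  x3 = (-7 - (3)·1.3333 - (1.5)·0.5376 - (0.3)·-0.6250) / (5.8) = -2.0032
  x4 = (-7 - (4)·1.3333 - (1)·0.5376 - (-3.2)·-1.2069) / (11.2) = -1.4940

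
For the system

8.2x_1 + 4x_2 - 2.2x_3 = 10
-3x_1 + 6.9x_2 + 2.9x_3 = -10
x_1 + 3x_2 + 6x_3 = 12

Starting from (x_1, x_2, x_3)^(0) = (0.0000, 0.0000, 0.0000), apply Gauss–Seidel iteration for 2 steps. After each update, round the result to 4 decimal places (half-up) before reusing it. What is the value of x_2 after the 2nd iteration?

Iteration 1:
  x_1 = (10 - (4)·0.0000 - (-2.2)·0.0000) / (8.2) = 1.2195
  x_2 = (-10 - (-3)·1.2195 - (2.9)·0.0000) / (6.9) = -0.9191
  x_3 = (12 - (1)·1.2195 - (3)·-0.9191) / (6) = 2.2563
Iteration 2:
  x_1 = (10 - (4)·-0.9191 - (-2.2)·2.2563) / (8.2) = 2.2732
  x_2 = (-10 - (-3)·2.2732 - (2.9)·2.2563) / (6.9) = -1.4092
  x_3 = (12 - (1)·2.2732 - (3)·-1.4092) / (6) = 2.3257

-1.4092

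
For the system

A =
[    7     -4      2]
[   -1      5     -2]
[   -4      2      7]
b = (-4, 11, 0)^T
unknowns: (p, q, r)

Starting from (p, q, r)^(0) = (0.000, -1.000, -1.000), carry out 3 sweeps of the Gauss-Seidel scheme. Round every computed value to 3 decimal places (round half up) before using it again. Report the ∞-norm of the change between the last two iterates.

Iteration 1:
  p = (-4 - (-4)·-1.000 - (2)·-1.000) / (7) = -0.857
  q = (11 - (-1)·-0.857 - (-2)·-1.000) / (5) = 1.629
  r = (0 - (-4)·-0.857 - (2)·1.629) / (7) = -0.955
Iteration 2:
  p = (-4 - (-4)·1.629 - (2)·-0.955) / (7) = 0.632
  q = (11 - (-1)·0.632 - (-2)·-0.955) / (5) = 1.944
  r = (0 - (-4)·0.632 - (2)·1.944) / (7) = -0.194
Iteration 3:
  p = (-4 - (-4)·1.944 - (2)·-0.194) / (7) = 0.595
  q = (11 - (-1)·0.595 - (-2)·-0.194) / (5) = 2.241
  r = (0 - (-4)·0.595 - (2)·2.241) / (7) = -0.300
Change: (-0.037, 0.297, -0.106) → max |·| = 0.297

0.297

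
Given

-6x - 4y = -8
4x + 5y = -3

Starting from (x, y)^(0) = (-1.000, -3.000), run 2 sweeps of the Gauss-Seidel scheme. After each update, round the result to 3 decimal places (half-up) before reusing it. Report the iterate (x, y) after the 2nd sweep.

(3.511, -3.409)

Iteration 1:
  x = (-8 - (-4)·-3.000) / (-6) = 3.333
  y = (-3 - (4)·3.333) / (5) = -3.266
Iteration 2:
  x = (-8 - (-4)·-3.266) / (-6) = 3.511
  y = (-3 - (4)·3.511) / (5) = -3.409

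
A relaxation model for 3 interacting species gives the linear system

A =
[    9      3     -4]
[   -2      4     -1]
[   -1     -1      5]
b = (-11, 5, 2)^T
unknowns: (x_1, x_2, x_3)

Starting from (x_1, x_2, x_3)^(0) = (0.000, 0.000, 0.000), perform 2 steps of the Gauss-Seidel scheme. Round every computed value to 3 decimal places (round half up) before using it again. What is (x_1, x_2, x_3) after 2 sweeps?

(-1.309, 0.666, 0.271)

Iteration 1:
  x_1 = (-11 - (3)·0.000 - (-4)·0.000) / (9) = -1.222
  x_2 = (5 - (-2)·-1.222 - (-1)·0.000) / (4) = 0.639
  x_3 = (2 - (-1)·-1.222 - (-1)·0.639) / (5) = 0.283
Iteration 2:
  x_1 = (-11 - (3)·0.639 - (-4)·0.283) / (9) = -1.309
  x_2 = (5 - (-2)·-1.309 - (-1)·0.283) / (4) = 0.666
  x_3 = (2 - (-1)·-1.309 - (-1)·0.666) / (5) = 0.271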